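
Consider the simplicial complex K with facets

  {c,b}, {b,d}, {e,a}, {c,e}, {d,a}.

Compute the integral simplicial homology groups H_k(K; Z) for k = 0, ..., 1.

Fix the vertex order a < b < c < d < e and write every simplex with vertices in increasing order. Then dim K = 1 and the simplices of K are:

  0-simplices (5): a, b, c, d, e
  1-simplices (5): ad, ae, bc, bd, ce

giving chain groups C_0 ≅ Z^5, C_1 ≅ Z^5.

The boundary map ∂_1: C_1 → C_0 sends each edge [p,q] (with p < q) to q − p. For instance
  ∂ce = e − c.
This gives a 5×5 integer matrix of rank 4; reducing to Smith normal form yields diagonal entries (1,1,1,1).

From H_k ≅ ker(∂_k) / im(∂_{k+1}) we obtain:

  H_0: rank C_0 − rank ∂_1 = 5 − 4 = 1, and the invariant factors of ∂_1 are all 1, so H_0 = Z.
  H_1: rank ker ∂_1 − rank ∂_2 = (5 − 4) − 0 = 1, and there is no ∂_2, so H_1 = Z.

As a check, the Euler characteristic is 5 − 5 = 0, which agrees with 1 − 1 = 0.

H_0 ≅ Z,  H_1 ≅ Z.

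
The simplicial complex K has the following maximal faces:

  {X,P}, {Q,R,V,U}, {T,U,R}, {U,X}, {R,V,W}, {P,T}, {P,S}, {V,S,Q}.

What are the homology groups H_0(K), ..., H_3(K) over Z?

Fix the vertex order P < Q < R < S < T < U < V < W < X and write every simplex with vertices in increasing order. Then dim K = 3 and the simplices of K are:

  0-simplices (9): P, Q, R, S, T, U, V, W, X
  1-simplices (16): PS, PT, PX, QR, QS, QU, QV, RT, RU, RV, RW, SV, TU, UV, UX, VW
  2-simplices (7): QRU, QRV, QSV, QUV, RTU, RUV, RVW
  3-simplices (1): QRUV

Hence C_0 ≅ Z^9, C_1 ≅ Z^16, C_2 ≅ Z^7, C_3 ≅ Z^1.

The boundary map ∂_1: C_1 → C_0 sends each edge [p,q] (with p < q) to q − p. For instance
  ∂RU = U − R.
The resulting 9×16 matrix has rank 8, and its Smith normal form has invariant factors (1,1,1,1,1,1,1,1).

The boundary map ∂_2: C_2 → C_1 maps a triangle to the signed sum of its edges. For instance
  ∂RTU = TU − RU + RT,
  ∂QSV = SV − QV + QS.
The 16×7 boundary matrix has rank 6 and Smith normal form diag(1,1,1,1,1,1).

∂_3: C_3 → C_2 sends each 3-simplex σ to the alternating sum Σ_i (−1)^i (σ with its i-th vertex removed). For instance
  ∂QRUV = RUV − QUV + QRV − QRU.
This gives a 7×1 integer matrix of rank 1; reducing to Smith normal form yields diagonal entries (1).

Computing H_k = (kernel of ∂_k) / (image of ∂_{k+1}):

  H_0: rank C_0 − rank ∂_1 = 9 − 8 = 1, and the invariant factors of ∂_1 are all 1, so H_0 = Z.
  H_1: rank ker ∂_1 − rank ∂_2 = (16 − 8) − 6 = 2, and the invariant factors of ∂_2 are all 1, so H_1 = Z^2.
  H_2: rank ker ∂_2 − rank ∂_3 = (7 − 6) − 1 = 0, and the invariant factors of ∂_3 are all 1, so H_2 = 0.
  H_3: rank ker ∂_3 − rank ∂_4 = (1 − 1) − 0 = 0, and there is no ∂_4, so H_3 = 0.

As a check, the Euler characteristic is 9 − 16 + 7 − 1 = -1, which agrees with 1 − 2 + 0 − 0 = -1.

H_0 ≅ Z,  H_1 ≅ Z^2,  H_2 = 0,  H_3 = 0.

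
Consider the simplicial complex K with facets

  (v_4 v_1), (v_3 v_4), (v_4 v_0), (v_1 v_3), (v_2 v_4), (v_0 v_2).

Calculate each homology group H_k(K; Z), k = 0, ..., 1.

Fix the vertex order v_0 < v_1 < v_2 < v_3 < v_4 and write every simplex with vertices in increasing order. Then dim K = 1 and the simplices of K are:

  0-simplices (5): [v_0], [v_1], [v_2], [v_3], [v_4]
  1-simplices (6): [v_0,v_2], [v_0,v_4], [v_1,v_3], [v_1,v_4], [v_2,v_4], [v_3,v_4]

Hence C_0 ≅ Z^5, C_1 ≅ Z^6.

Boundary ∂_1: C_1 → C_0 is given by ∂[p,q] = [q] − [p]. For instance
  ∂[v_0,v_2] = [v_2] − [v_0].
This gives a 5×6 integer matrix of rank 4; reducing to Smith normal form yields diagonal entries (1,1,1,1).

Now H_k = ker ∂_k / im ∂_{k+1}, so:

  H_0: rank C_0 − rank ∂_1 = 5 − 4 = 1, and the invariant factors of ∂_1 are all 1, so H_0 = Z.
  H_1: rank ker ∂_1 − rank ∂_2 = (6 − 4) − 0 = 2, and there is no ∂_2, so H_1 = Z^2.

H_0 ≅ Z,  H_1 ≅ Z^2.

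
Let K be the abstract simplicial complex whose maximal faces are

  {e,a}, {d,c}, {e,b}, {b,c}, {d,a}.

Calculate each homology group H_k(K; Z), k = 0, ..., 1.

H_0 ≅ Z,  H_1 ≅ Z.

Take the total order a < b < c < d < e on the vertex set. Then K (dimension 1) consists of the simplices:

  0-simplices (5): a, b, c, d, e
  1-simplices (5): ad, ae, bc, be, cd

Hence C_0 ≅ Z^5, C_1 ≅ Z^5.

The boundary map ∂_1: C_1 → C_0 maps an edge to its endpoints' difference, ∂[p,q] = q − p.
The resulting 5×5 matrix has rank 4, and its Smith normal form has invariant factors (1,1,1,1).

Computing H_k = (kernel of ∂_k) / (image of ∂_{k+1}):

  H_0: rank C_0 − rank ∂_1 = 5 − 4 = 1, and the invariant factors of ∂_1 are all 1, so H_0 ≅ Z.
  H_1: rank ker ∂_1 − rank ∂_2 = (5 − 4) − 0 = 1, and there is no ∂_2, so H_1 ≅ Z.

As a check, the Euler characteristic is 5 − 5 = 0, which agrees with 1 − 1 = 0.
(K is a triangulation of the circle S^1.)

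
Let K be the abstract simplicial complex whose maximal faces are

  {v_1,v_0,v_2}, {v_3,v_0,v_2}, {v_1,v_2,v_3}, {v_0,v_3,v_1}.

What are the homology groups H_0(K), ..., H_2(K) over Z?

We work with the vertex ordering v_0 < v_1 < v_2 < v_3. The simplices of K, each written with vertices in increasing order, are:

  0-simplices (4): [v_0], [v_1], [v_2], [v_3]
  1-simplices (6): [v_0,v_1], [v_0,v_2], [v_0,v_3], [v_1,v_2], [v_1,v_3], [v_2,v_3]
  2-simplices (4): [v_0,v_1,v_2], [v_0,v_1,v_3], [v_0,v_2,v_3], [v_1,v_2,v_3]

Hence C_0 ≅ Z^4, C_1 ≅ Z^6, C_2 ≅ Z^4.

∂_1: C_1 → C_0 is given by ∂[p,q] = [q] − [p].
The 4×6 boundary matrix has rank 3 and Smith normal form diag(1,1,1).

The boundary map ∂_2: C_2 → C_1 acts by ∂[p,q,r] = [q,r] − [p,r] + [p,q]. For instance
  ∂[v_1,v_2,v_3] = [v_2,v_3] − [v_1,v_3] + [v_1,v_2],
  ∂[v_0,v_1,v_2] = [v_1,v_2] − [v_0,v_2] + [v_0,v_1].
This gives a 6×4 integer matrix of rank 3; reducing to Smith normal form yields diagonal entries (1,1,1).

From H_k ≅ ker(∂_k) / im(∂_{k+1}) we obtain:

  H_0: rank C_0 − rank ∂_1 = 4 − 3 = 1, and the invariant factors of ∂_1 are all 1, so H_0 ≅ Z.
  H_1: rank ker ∂_1 − rank ∂_2 = (6 − 3) − 3 = 0, and the invariant factors of ∂_2 are all 1, so H_1 ≅ 0.
  H_2: rank ker ∂_2 − rank ∂_3 = (4 − 3) − 0 = 1, and there is no ∂_3, so H_2 ≅ Z.

As a check, the Euler characteristic is 4 − 6 + 4 = 2, which agrees with 1 − 0 + 1 = 2.

H_0 = Z,  H_1 = 0,  H_2 = Z.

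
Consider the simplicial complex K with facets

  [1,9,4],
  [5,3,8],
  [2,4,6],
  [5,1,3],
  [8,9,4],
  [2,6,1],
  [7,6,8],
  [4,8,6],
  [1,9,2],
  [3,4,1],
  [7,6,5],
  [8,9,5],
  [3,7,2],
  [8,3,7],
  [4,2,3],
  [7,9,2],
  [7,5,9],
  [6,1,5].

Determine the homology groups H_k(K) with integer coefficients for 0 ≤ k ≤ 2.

H_0 = Z,  H_1 = Z × Z/2,  H_2 = 0.

We work with the vertex ordering 1 < 2 < 3 < 4 < 5 < 6 < 7 < 8 < 9. The simplices of K, each written with vertices in increasing order, are:

  0-simplices (9): [1], [2], [3], [4], [5], [6], [7], [8], [9]
  1-simplices (27): (27 of them)
  2-simplices (18): [1,2,6], [1,2,9], [1,3,4], [1,3,5], [1,4,9], [1,5,6], [2,3,4], [2,3,7], [2,4,6], [2,7,9], [3,5,8], [3,7,8], [4,6,8], [4,8,9], [5,6,7], [5,7,9], [5,8,9], [6,7,8]

Hence C_0 ≅ Z^9, C_1 ≅ Z^27, C_2 ≅ Z^18.

The boundary map ∂_1: C_1 → C_0 is given by ∂[p,q] = [q] − [p]. For instance
  ∂[7,8] = [8] − [7].
This gives a 9×27 integer matrix of rank 8; reducing to Smith normal form yields diagonal entries (1,1,1,1,1,1,1,1).

The boundary map ∂_2: C_2 → C_1 sends each 2-simplex [p,q,r] to [q,r] − [p,r] + [p,q]. For instance
  ∂[1,2,9] = [2,9] − [1,9] + [1,2],
  ∂[2,3,7] = [3,7] − [2,7] + [2,3].
The 27×18 boundary matrix has rank 18 and Smith normal form diag(1,1,1,1,1,1,1,1,1,1,1,1,1,1,1,1,1,2).

Now H_k = ker ∂_k / im ∂_{k+1}, so:

  H_0: rank C_0 − rank ∂_1 = 9 − 8 = 1, and the invariant factors of ∂_1 are all 1, so H_0 = Z.
  H_1: rank ker ∂_1 − rank ∂_2 = (27 − 8) − 18 = 1, and ∂_2 has invariant factor 2 > 1, so H_1 = Z × Z/2.
  H_2: rank ker ∂_2 − rank ∂_3 = (18 − 18) − 0 = 0, and there is no ∂_3, so H_2 = 0.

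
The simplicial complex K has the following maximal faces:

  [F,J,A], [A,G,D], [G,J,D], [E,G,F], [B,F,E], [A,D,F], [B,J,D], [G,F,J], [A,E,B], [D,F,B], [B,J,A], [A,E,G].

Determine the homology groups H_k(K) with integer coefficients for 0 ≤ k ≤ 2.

Fix the vertex order A < B < D < E < F < G < J and write every simplex with vertices in increasing order. Then dim K = 2 and the simplices of K are:

  0-simplices (7): A, B, D, E, F, G, J
  1-simplices (18): AB, AD, AE, AF, AG, AJ, BD, BE, BF, BJ, DF, DG, DJ, EF, EG, FG, FJ, GJ
  2-simplices (12): ABE, ABJ, ADF, ADG, AEG, AFJ, BDF, BDJ, BEF, DGJ, EFG, FGJ

so the chain groups are C_0 ≅ Z^7, C_1 ≅ Z^18, C_2 ≅ Z^12.

The boundary map ∂_1: C_1 → C_0 sends each edge [p,q] (with p < q) to q − p. For instance
  ∂AG = G − A.
As a 7×18 matrix over Z this has rank 6, with invariant factors (1,1,1,1,1,1).

∂_2: C_2 → C_1 acts by ∂[p,q,r] = [q,r] − [p,r] + [p,q]. For instance
  ∂AEG = EG − AG + AE,
  ∂EFG = FG − EG + EF.
This gives a 18×12 integer matrix of rank 12; reducing to Smith normal form yields diagonal entries (1,1,1,1,1,1,1,1,1,1,1,2).

Reading off H_k = ker ∂_k / im ∂_{k+1}:

  H_0: rank C_0 − rank ∂_1 = 7 − 6 = 1, and the invariant factors of ∂_1 are all 1, so H_0 ≅ Z.
  H_1: rank ker ∂_1 − rank ∂_2 = (18 − 6) − 12 = 0, and ∂_2 has invariant factor 2 > 1, so H_1 ≅ Z/2.
  H_2: rank ker ∂_2 − rank ∂_3 = (12 − 12) − 0 = 0, and there is no ∂_3, so H_2 ≅ 0.

As a check, the Euler characteristic is 7 − 18 + 12 = 1, which agrees with 1 − 0 + 0 = 1.

H_0 = Z,  H_1 = Z/2,  H_2 = 0.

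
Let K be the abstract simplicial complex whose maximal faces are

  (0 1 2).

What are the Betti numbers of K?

b_0 = 1, b_1 = 0, b_2 = 0.

Fix the vertex order 0 < 1 < 2 and write every simplex with vertices in increasing order. Then dim K = 2 and the simplices of K are:

  0-simplices (3): [0], [1], [2]
  1-simplices (3): [0,1], [0,2], [1,2]
  2-simplices (1): [0,1,2]

Hence C_0 ≅ Z^3, C_1 ≅ Z^3, C_2 ≅ Z^1.

Boundary ∂_1: C_1 → C_0 maps an edge to its endpoints' difference, ∂[p,q] = q − p.
This gives a 3×3 integer matrix of rank 2; reducing to Smith normal form yields diagonal entries (1,1).

∂_2: C_2 → C_1 maps a triangle to the signed sum of its edges. For instance
  ∂[0,1,2] = [1,2] − [0,2] + [0,1].
The 3×1 boundary matrix has rank 1 and Smith normal form diag(1).

Now H_k = ker ∂_k / im ∂_{k+1}, so:

  H_0: rank C_0 − rank ∂_1 = 3 − 2 = 1, and the invariant factors of ∂_1 are all 1, so H_0 = Z.
  H_1: rank ker ∂_1 − rank ∂_2 = (3 − 2) − 1 = 0, and the invariant factors of ∂_2 are all 1, so H_1 = 0.
  H_2: rank ker ∂_2 − rank ∂_3 = (1 − 1) − 0 = 0, and there is no ∂_3, so H_2 = 0.

As a check, the Euler characteristic is 3 − 3 + 1 = 1, which agrees with 1 − 0 + 0 = 1.
(K is a triangulation of the 2-simplex.)

Hence the Betti numbers are b_0 = 1, b_1 = 0, b_2 = 0.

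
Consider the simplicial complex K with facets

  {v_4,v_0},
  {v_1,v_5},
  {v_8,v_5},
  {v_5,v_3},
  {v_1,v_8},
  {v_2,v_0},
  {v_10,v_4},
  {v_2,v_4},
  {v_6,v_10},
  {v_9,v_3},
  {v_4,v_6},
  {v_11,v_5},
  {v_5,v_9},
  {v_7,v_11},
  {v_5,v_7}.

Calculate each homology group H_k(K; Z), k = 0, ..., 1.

Fix the vertex order v_0 < v_1 < v_2 < v_3 < v_4 < v_5 < v_6 < v_7 < v_8 < v_9 < v_10 < v_11 and write every simplex with vertices in increasing order. Then dim K = 1 and the simplices of K are:

  0-simplices (12): [v_0], [v_1], [v_2], [v_3], [v_4], [v_5], [v_6], [v_7], [v_8], [v_9], [v_10], [v_11]
  1-simplices (15): (15 of them)

giving chain groups C_0 ≅ Z^12, C_1 ≅ Z^15.

∂_1: C_1 → C_0 sends each edge [p,q] (with p < q) to q − p. For instance
  ∂[v_5,v_8] = [v_8] − [v_5].
The 12×15 boundary matrix has rank 10 and Smith normal form diag(1,1,1,1,1,1,1,1,1,1).

Reading off H_k = ker ∂_k / im ∂_{k+1}:

  H_0: rank C_0 − rank ∂_1 = 12 − 10 = 2, and the invariant factors of ∂_1 are all 1, so H_0 ≅ Z^2.
  H_1: rank ker ∂_1 − rank ∂_2 = (15 − 10) − 0 = 5, and there is no ∂_2, so H_1 ≅ Z^5.

As a check, the Euler characteristic is 12 − 15 = -3, which agrees with 2 − 5 = -3.

H_0 = Z^2,  H_1 = Z^5.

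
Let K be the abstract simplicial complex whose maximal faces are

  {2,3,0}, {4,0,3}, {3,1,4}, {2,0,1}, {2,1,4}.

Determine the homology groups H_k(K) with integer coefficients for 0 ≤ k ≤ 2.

K has 5 vertices, 10 edges, 5 triangles.
rank ∂_0 = 0, rank ∂_1 = 4 ⇒ b_0 = 5 − 0 − 4 = 1; all invariant factors of ∂_1 are 1 so no torsion. So H_0 ≅ Z.
rank ∂_1 = 4, rank ∂_2 = 5 ⇒ b_1 = 10 − 4 − 5 = 1; all invariant factors of ∂_2 are 1 so no torsion. So H_1 ≅ Z.
rank ∂_2 = 5, rank ∂_3 = 0 ⇒ b_2 = 5 − 5 − 0 = 0. So H_2 ≅ 0.

H_0 ≅ Z,  H_1 ≅ Z,  H_2 = 0.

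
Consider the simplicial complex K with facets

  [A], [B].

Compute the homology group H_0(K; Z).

We work with the vertex ordering A < B. The simplices of K, each written with vertices in increasing order, are:

  0-simplices (2): A, B

so the chain groups are C_0 ≅ Z^2.

Computing H_k = (kernel of ∂_k) / (image of ∂_{k+1}):

  H_0: rank C_0 − rank ∂_1 = 2 − 0 = 2, and there is no ∂_1, so H_0 ≅ Z^2.

(K is a triangulation of a set of 2 points.)

H_0 ≅ Z^2.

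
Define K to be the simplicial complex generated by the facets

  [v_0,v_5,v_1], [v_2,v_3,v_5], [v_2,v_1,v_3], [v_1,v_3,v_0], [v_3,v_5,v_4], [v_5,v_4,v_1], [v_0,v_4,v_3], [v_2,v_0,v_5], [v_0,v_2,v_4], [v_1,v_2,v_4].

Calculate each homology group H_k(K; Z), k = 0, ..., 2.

Fix the vertex order v_0 < v_1 < v_2 < v_3 < v_4 < v_5 and write every simplex with vertices in increasing order. Then dim K = 2 and the simplices of K are:

  0-simplices (6): [v_0], [v_1], [v_2], [v_3], [v_4], [v_5]
  1-simplices (15): (15 of them)
  2-simplices (10): [v_0,v_1,v_3], [v_0,v_1,v_5], [v_0,v_2,v_4], [v_0,v_2,v_5], [v_0,v_3,v_4], [v_1,v_2,v_3], [v_1,v_2,v_4], [v_1,v_4,v_5], [v_2,v_3,v_5], [v_3,v_4,v_5]

giving chain groups C_0 ≅ Z^6, C_1 ≅ Z^15, C_2 ≅ Z^10.

The boundary map ∂_1: C_1 → C_0 is given by ∂[p,q] = [q] − [p]. For instance
  ∂[v_2,v_4] = [v_4] − [v_2].
The 6×15 boundary matrix has rank 5 and Smith normal form diag(1,1,1,1,1).

The boundary map ∂_2: C_2 → C_1 acts by ∂[p,q,r] = [q,r] − [p,r] + [p,q]. For instance
  ∂[v_3,v_4,v_5] = [v_4,v_5] − [v_3,v_5] + [v_3,v_4],
  ∂[v_0,v_2,v_4] = [v_2,v_4] − [v_0,v_4] + [v_0,v_2].
The resulting 15×10 matrix has rank 10, and its Smith normal form has invariant factors (1,1,1,1,1,1,1,1,1,2).

Reading off H_k = ker ∂_k / im ∂_{k+1}:

  H_0: rank C_0 − rank ∂_1 = 6 − 5 = 1, and the invariant factors of ∂_1 are all 1, so H_0 = Z.
  H_1: rank ker ∂_1 − rank ∂_2 = (15 − 5) − 10 = 0, and ∂_2 has invariant factor 2 > 1, so H_1 = Z/2.
  H_2: rank ker ∂_2 − rank ∂_3 = (10 − 10) − 0 = 0, and there is no ∂_3, so H_2 = 0.

H_0 ≅ Z,  H_1 ≅ Z/2,  H_2 = 0.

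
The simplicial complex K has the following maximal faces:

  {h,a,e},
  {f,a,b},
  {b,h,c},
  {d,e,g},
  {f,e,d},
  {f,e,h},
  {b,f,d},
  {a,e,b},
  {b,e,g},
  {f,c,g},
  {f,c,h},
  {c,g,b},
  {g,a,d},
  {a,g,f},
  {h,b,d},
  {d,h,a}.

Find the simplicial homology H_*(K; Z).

H_0 ≅ Z,  H_1 ≅ Z^2,  H_2 ≅ Z.

We work with the vertex ordering a < b < c < d < e < f < g < h. The simplices of K, each written with vertices in increasing order, are:

  0-simplices (8): a, b, c, d, e, f, g, h
  1-simplices (24): ab, ad, ae, af, ag, ah, bc, bd, be, bf, bg, bh, cf, cg, ch, de, df, dg, dh, ef, eg, eh, fg, fh
  2-simplices (16): abe, abf, adg, adh, aeh, afg, bcg, bch, bdf, bdh, beg, cfg, cfh, def, deg, efh

Hence C_0 ≅ Z^8, C_1 ≅ Z^24, C_2 ≅ Z^16.

Boundary ∂_1: C_1 → C_0 is given by ∂[p,q] = [q] − [p]. For instance
  ∂dh = h − d.
The 8×24 boundary matrix has rank 7 and Smith normal form diag(1,1,1,1,1,1,1).

Boundary ∂_2: C_2 → C_1 sends each 2-simplex [p,q,r] to [q,r] − [p,r] + [p,q]. For instance
  ∂bcg = cg − bg + bc,
  ∂deg = eg − dg + de.
As a 24×16 matrix over Z this has rank 15, with invariant factors (1,1,1,1,1,1,1,1,1,1,1,1,1,1,1).

From H_k ≅ ker(∂_k) / im(∂_{k+1}) we obtain:

  H_0: rank C_0 − rank ∂_1 = 8 − 7 = 1, and the invariant factors of ∂_1 are all 1, so H_0 = Z.
  H_1: rank ker ∂_1 − rank ∂_2 = (24 − 7) − 15 = 2, and the invariant factors of ∂_2 are all 1, so H_1 = Z^2.
  H_2: rank ker ∂_2 − rank ∂_3 = (16 − 15) − 0 = 1, and there is no ∂_3, so H_2 = Z.

As a check, the Euler characteristic is 8 − 24 + 16 = 0, which agrees with 1 − 2 + 1 = 0.
(K is a triangulation of the torus T^2.)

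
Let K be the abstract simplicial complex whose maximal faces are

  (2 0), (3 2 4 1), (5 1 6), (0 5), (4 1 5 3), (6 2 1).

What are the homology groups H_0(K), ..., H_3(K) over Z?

Fix the vertex order 0 < 1 < 2 < 3 < 4 < 5 < 6 and write every simplex with vertices in increasing order. Then dim K = 3 and the simplices of K are:

  0-simplices (7): [0], [1], [2], [3], [4], [5], [6]
  1-simplices (14): [0,2], [0,5], [1,2], [1,3], [1,4], [1,5], [1,6], [2,3], [2,4], [2,6], [3,4], [3,5], [4,5], [5,6]
  2-simplices (9): [1,2,3], [1,2,4], [1,2,6], [1,3,4], [1,3,5], [1,4,5], [1,5,6], [2,3,4], [3,4,5]
  3-simplices (2): [1,2,3,4], [1,3,4,5]

so the chain groups are C_0 ≅ Z^7, C_1 ≅ Z^14, C_2 ≅ Z^9, C_3 ≅ Z^2.

Boundary ∂_1: C_1 → C_0 sends each edge [p,q] (with p < q) to q − p.
The 7×14 boundary matrix has rank 6 and Smith normal form diag(1,1,1,1,1,1).

∂_2: C_2 → C_1 maps a triangle to the signed sum of its edges. For instance
  ∂[3,4,5] = [4,5] − [3,5] + [3,4],
  ∂[1,4,5] = [4,5] − [1,5] + [1,4].
The 14×9 boundary matrix has rank 7 and Smith normal form diag(1,1,1,1,1,1,1).

∂_3: C_3 → C_2 sends each 3-simplex σ to the alternating sum Σ_i (−1)^i (σ with its i-th vertex removed). For instance
  ∂[1,2,3,4] = [2,3,4] − [1,3,4] + [1,2,4] − [1,2,3],
  ∂[1,3,4,5] = [3,4,5] − [1,4,5] + [1,3,5] − [1,3,4].
The resulting 9×2 matrix has rank 2, and its Smith normal form has invariant factors (1,1).

Computing H_k = (kernel of ∂_k) / (image of ∂_{k+1}):

  H_0: rank C_0 − rank ∂_1 = 7 − 6 = 1, and the invariant factors of ∂_1 are all 1, so H_0 = Z.
  H_1: rank ker ∂_1 − rank ∂_2 = (14 − 6) − 7 = 1, and the invariant factors of ∂_2 are all 1, so H_1 = Z.
  H_2: rank ker ∂_2 − rank ∂_3 = (9 − 7) − 2 = 0, and the invariant factors of ∂_3 are all 1, so H_2 = 0.
  H_3: rank ker ∂_3 − rank ∂_4 = (2 − 2) − 0 = 0, and there is no ∂_4, so H_3 = 0.

H_0 ≅ Z,  H_1 ≅ Z,  H_2 = 0,  H_3 = 0.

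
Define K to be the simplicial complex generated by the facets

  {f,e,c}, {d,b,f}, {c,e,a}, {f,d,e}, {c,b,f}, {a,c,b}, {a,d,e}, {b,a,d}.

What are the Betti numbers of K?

Order the vertices as a < b < c < d < e < f. Listing each simplex with vertices in this order, K has dimension 2 with simplices:

  0-simplices (6): a, b, c, d, e, f
  1-simplices (12): ab, ac, ad, ae, bc, bd, bf, ce, cf, de, df, ef
  2-simplices (8): abc, abd, ace, ade, bcf, bdf, cef, def

giving chain groups C_0 ≅ Z^6, C_1 ≅ Z^12, C_2 ≅ Z^8.

The boundary map ∂_1: C_1 → C_0 is given by ∂[p,q] = [q] − [p].
As a 6×12 matrix over Z this has rank 5, with invariant factors (1,1,1,1,1).

∂_2: C_2 → C_1 sends each 2-simplex [p,q,r] to [q,r] − [p,r] + [p,q]. For instance
  ∂ade = de − ae + ad,
  ∂cef = ef − cf + ce.
The resulting 12×8 matrix has rank 7, and its Smith normal form has invariant factors (1,1,1,1,1,1,1).

From H_k ≅ ker(∂_k) / im(∂_{k+1}) we obtain:

  H_0: rank C_0 − rank ∂_1 = 6 − 5 = 1, and the invariant factors of ∂_1 are all 1, so H_0 = Z.
  H_1: rank ker ∂_1 − rank ∂_2 = (12 − 5) − 7 = 0, and the invariant factors of ∂_2 are all 1, so H_1 = 0.
  H_2: rank ker ∂_2 − rank ∂_3 = (8 − 7) − 0 = 1, and there is no ∂_3, so H_2 = Z.

(K is a triangulation of the 2-sphere S^2.)

Hence the Betti numbers are b_0 = 1, b_1 = 0, b_2 = 1.

b_0 = 1, b_1 = 0, b_2 = 1.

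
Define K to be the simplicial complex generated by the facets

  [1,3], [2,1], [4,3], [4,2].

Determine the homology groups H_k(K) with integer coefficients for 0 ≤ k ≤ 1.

We work with the vertex ordering 1 < 2 < 3 < 4. The simplices of K, each written with vertices in increasing order, are:

  0-simplices (4): [1], [2], [3], [4]
  1-simplices (4): [1,2], [1,3], [2,4], [3,4]

giving chain groups C_0 ≅ Z^4, C_1 ≅ Z^4.

∂_1: C_1 → C_0 sends each edge [p,q] (with p < q) to q − p. For instance
  ∂[1,2] = [2] − [1].
This gives a 4×4 integer matrix of rank 3; reducing to Smith normal form yields diagonal entries (1,1,1).

From H_k ≅ ker(∂_k) / im(∂_{k+1}) we obtain:

  H_0: rank C_0 − rank ∂_1 = 4 − 3 = 1, and the invariant factors of ∂_1 are all 1, so H_0 = Z.
  H_1: rank ker ∂_1 − rank ∂_2 = (4 − 3) − 0 = 1, and there is no ∂_2, so H_1 = Z.

H_0 ≅ Z,  H_1 ≅ Z.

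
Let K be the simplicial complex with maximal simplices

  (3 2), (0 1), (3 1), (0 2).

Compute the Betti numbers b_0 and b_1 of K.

b_0 = 1, b_1 = 1.

Order the vertices as 0 < 1 < 2 < 3. Listing each simplex with vertices in this order, K has dimension 1 with simplices:

  0-simplices (4): [0], [1], [2], [3]
  1-simplices (4): [0,1], [0,2], [1,3], [2,3]

Hence C_0 ≅ Z^4, C_1 ≅ Z^4.

The boundary map ∂_1: C_1 → C_0 maps an edge to its endpoints' difference, ∂[p,q] = q − p. For instance
  ∂[0,1] = [1] − [0].
This gives a 4×4 integer matrix of rank 3; reducing to Smith normal form yields diagonal entries (1,1,1).

Reading off H_k = ker ∂_k / im ∂_{k+1}:

  H_0: rank C_0 − rank ∂_1 = 4 − 3 = 1, and the invariant factors of ∂_1 are all 1, so H_0 ≅ Z.
  H_1: rank ker ∂_1 − rank ∂_2 = (4 − 3) − 0 = 1, and there is no ∂_2, so H_1 ≅ Z.

(K is a triangulation of the circle S^1.)

Hence the Betti numbers are b_0 = 1, b_1 = 1.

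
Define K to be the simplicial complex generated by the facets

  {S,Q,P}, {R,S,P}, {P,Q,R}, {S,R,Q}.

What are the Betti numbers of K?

Take the total order P < Q < R < S on the vertex set. Then K (dimension 2) consists of the simplices:

  0-simplices (4): P, Q, R, S
  1-simplices (6): PQ, PR, PS, QR, QS, RS
  2-simplices (4): PQR, PQS, PRS, QRS

giving chain groups C_0 ≅ Z^4, C_1 ≅ Z^6, C_2 ≅ Z^4.

Boundary ∂_1: C_1 → C_0 maps an edge to its endpoints' difference, ∂[p,q] = q − p. For instance
  ∂PR = R − P.
The 4×6 boundary matrix has rank 3 and Smith normal form diag(1,1,1).

∂_2: C_2 → C_1 maps a triangle to the signed sum of its edges. For instance
  ∂PQS = QS − PS + PQ,
  ∂QRS = RS − QS + QR.
As a 6×4 matrix over Z this has rank 3, with invariant factors (1,1,1).

From H_k ≅ ker(∂_k) / im(∂_{k+1}) we obtain:

  H_0: rank C_0 − rank ∂_1 = 4 − 3 = 1, and the invariant factors of ∂_1 are all 1, so H_0 ≅ Z.
  H_1: rank ker ∂_1 − rank ∂_2 = (6 − 3) − 3 = 0, and the invariant factors of ∂_2 are all 1, so H_1 ≅ 0.
  H_2: rank ker ∂_2 − rank ∂_3 = (4 − 3) − 0 = 1, and there is no ∂_3, so H_2 ≅ Z.

As a check, the Euler characteristic is 4 − 6 + 4 = 2, which agrees with 1 − 0 + 1 = 2.
(K is a triangulation of the 2-sphere S^2.)

Hence the Betti numbers are b_0 = 1, b_1 = 0, b_2 = 1.

b_0 = 1, b_1 = 0, b_2 = 1.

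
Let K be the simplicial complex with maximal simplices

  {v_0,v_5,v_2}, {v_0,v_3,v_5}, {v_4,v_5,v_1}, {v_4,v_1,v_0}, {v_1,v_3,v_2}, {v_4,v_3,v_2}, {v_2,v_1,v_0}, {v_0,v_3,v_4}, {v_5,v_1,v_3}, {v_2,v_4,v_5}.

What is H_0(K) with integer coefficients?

Order the vertices as v_0 < v_1 < v_2 < v_3 < v_4 < v_5. Listing each simplex with vertices in this order, K has dimension 2 with simplices:

  0-simplices (6): [v_0], [v_1], [v_2], [v_3], [v_4], [v_5]
  1-simplices (15): (15 of them)
  2-simplices (10): [v_0,v_1,v_2], [v_0,v_1,v_4], [v_0,v_2,v_5], [v_0,v_3,v_4], [v_0,v_3,v_5], [v_1,v_2,v_3], [v_1,v_3,v_5], [v_1,v_4,v_5], [v_2,v_3,v_4], [v_2,v_4,v_5]

Hence C_0 ≅ Z^6, C_1 ≅ Z^15, C_2 ≅ Z^10.

∂_1: C_1 → C_0 sends each edge [p,q] (with p < q) to q − p. For instance
  ∂[v_2,v_4] = [v_4] − [v_2].
This gives a 6×15 integer matrix of rank 5; reducing to Smith normal form yields diagonal entries (1,1,1,1,1).

The boundary map ∂_2: C_2 → C_1 acts by ∂[p,q,r] = [q,r] − [p,r] + [p,q]. For instance
  ∂[v_1,v_3,v_5] = [v_3,v_5] − [v_1,v_5] + [v_1,v_3],
  ∂[v_0,v_1,v_2] = [v_1,v_2] − [v_0,v_2] + [v_0,v_1].
The resulting 15×10 matrix has rank 10, and its Smith normal form has invariant factors (1,1,1,1,1,1,1,1,1,2).

Computing H_k = (kernel of ∂_k) / (image of ∂_{k+1}):

  H_0: rank C_0 − rank ∂_1 = 6 − 5 = 1, and the invariant factors of ∂_1 are all 1, so H_0 = Z.

H_0 = Z.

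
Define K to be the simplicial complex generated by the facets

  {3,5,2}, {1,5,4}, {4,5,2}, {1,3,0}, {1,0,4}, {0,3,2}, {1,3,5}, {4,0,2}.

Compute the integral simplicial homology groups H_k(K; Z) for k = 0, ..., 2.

H_0 ≅ Z,  H_1 = 0,  H_2 ≅ Z.

Order the vertices as 0 < 1 < 2 < 3 < 4 < 5. Listing each simplex with vertices in this order, K has dimension 2 with simplices:

  0-simplices (6): [0], [1], [2], [3], [4], [5]
  1-simplices (12): [0,1], [0,2], [0,3], [0,4], [1,3], [1,4], [1,5], [2,3], [2,4], [2,5], [3,5], [4,5]
  2-simplices (8): [0,1,3], [0,1,4], [0,2,3], [0,2,4], [1,3,5], [1,4,5], [2,3,5], [2,4,5]

Hence C_0 ≅ Z^6, C_1 ≅ Z^12, C_2 ≅ Z^8.

Boundary ∂_1: C_1 → C_0 maps an edge to its endpoints' difference, ∂[p,q] = q − p.
This gives a 6×12 integer matrix of rank 5; reducing to Smith normal form yields diagonal entries (1,1,1,1,1).

∂_2: C_2 → C_1 sends each 2-simplex [p,q,r] to [q,r] − [p,r] + [p,q]. For instance
  ∂[0,2,4] = [2,4] − [0,4] + [0,2],
  ∂[0,1,3] = [1,3] − [0,3] + [0,1].
As a 12×8 matrix over Z this has rank 7, with invariant factors (1,1,1,1,1,1,1).

Computing H_k = (kernel of ∂_k) / (image of ∂_{k+1}):

  H_0: rank C_0 − rank ∂_1 = 6 − 5 = 1, and the invariant factors of ∂_1 are all 1, so H_0 = Z.
  H_1: rank ker ∂_1 − rank ∂_2 = (12 − 5) − 7 = 0, and the invariant factors of ∂_2 are all 1, so H_1 = 0.
  H_2: rank ker ∂_2 − rank ∂_3 = (8 − 7) − 0 = 1, and there is no ∂_3, so H_2 = Z.

As a check, the Euler characteristic is 6 − 12 + 8 = 2, which agrees with 1 − 0 + 1 = 2.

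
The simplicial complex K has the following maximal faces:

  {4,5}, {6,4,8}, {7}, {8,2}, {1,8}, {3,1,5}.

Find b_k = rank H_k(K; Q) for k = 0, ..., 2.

Take the total order 1 < 2 < 3 < 4 < 5 < 6 < 7 < 8 on the vertex set. Then K (dimension 2) consists of the simplices:

  0-simplices (8): [1], [2], [3], [4], [5], [6], [7], [8]
  1-simplices (9): [1,3], [1,5], [1,8], [2,8], [3,5], [4,5], [4,6], [4,8], [6,8]
  2-simplices (2): [1,3,5], [4,6,8]

Hence C_0 ≅ Z^8, C_1 ≅ Z^9, C_2 ≅ Z^2.

The boundary map ∂_1: C_1 → C_0 sends each edge [p,q] (with p < q) to q − p.
This gives a 8×9 integer matrix of rank 6; reducing to Smith normal form yields diagonal entries (1,1,1,1,1,1).

The boundary map ∂_2: C_2 → C_1 acts by ∂[p,q,r] = [q,r] − [p,r] + [p,q]. For instance
  ∂[4,6,8] = [6,8] − [4,8] + [4,6],
  ∂[1,3,5] = [3,5] − [1,5] + [1,3].
As a 9×2 matrix over Z this has rank 2, with invariant factors (1,1).

Reading off H_k = ker ∂_k / im ∂_{k+1}:

  H_0: rank C_0 − rank ∂_1 = 8 − 6 = 2, and the invariant factors of ∂_1 are all 1, so H_0 ≅ Z^2.
  H_1: rank ker ∂_1 − rank ∂_2 = (9 − 6) − 2 = 1, and the invariant factors of ∂_2 are all 1, so H_1 ≅ Z.
  H_2: rank ker ∂_2 − rank ∂_3 = (2 − 2) − 0 = 0, and there is no ∂_3, so H_2 ≅ 0.

Hence the Betti numbers are b_0 = 2, b_1 = 1, b_2 = 0.

b_0 = 2, b_1 = 1, b_2 = 0.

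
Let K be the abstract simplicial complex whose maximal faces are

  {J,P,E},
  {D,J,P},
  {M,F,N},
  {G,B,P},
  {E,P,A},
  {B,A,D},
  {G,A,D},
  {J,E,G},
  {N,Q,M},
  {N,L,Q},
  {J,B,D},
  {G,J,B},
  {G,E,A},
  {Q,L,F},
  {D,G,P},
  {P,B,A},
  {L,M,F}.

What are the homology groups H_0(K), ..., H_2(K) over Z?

H_0 ≅ Z^2,  H_1 ≅ Z ⊕ Z/2,  H_2 = 0.

K has 12 vertices, 28 edges, 17 triangles.
rank ∂_0 = 0, rank ∂_1 = 10 ⇒ b_0 = 12 − 0 − 10 = 2; all invariant factors of ∂_1 are 1 so no torsion. So H_0 = Z^2.
rank ∂_1 = 10, rank ∂_2 = 17 ⇒ b_1 = 28 − 10 − 17 = 1; ∂_2 has invariant factor(s) [2] giving torsion. So H_1 = Z ⊕ Z/2.
rank ∂_2 = 17, rank ∂_3 = 0 ⇒ b_2 = 17 − 17 − 0 = 0. So H_2 = 0.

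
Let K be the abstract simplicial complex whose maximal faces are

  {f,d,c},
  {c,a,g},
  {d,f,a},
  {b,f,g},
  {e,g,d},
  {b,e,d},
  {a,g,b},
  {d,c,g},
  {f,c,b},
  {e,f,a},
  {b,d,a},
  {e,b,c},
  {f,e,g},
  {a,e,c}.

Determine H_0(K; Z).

H_0 = Z.

Fix the vertex order a < b < c < d < e < f < g and write every simplex with vertices in increasing order. Then dim K = 2 and the simplices of K are:

  0-simplices (7): a, b, c, d, e, f, g
  1-simplices (21): ab, ac, ad, ae, af, ag, bc, bd, be, bf, bg, cd, ce, cf, cg, de, df, dg, ef, eg, fg
  2-simplices (14): abd, abg, ace, acg, adf, aef, bce, bcf, bde, bfg, cdf, cdg, deg, efg

giving chain groups C_0 ≅ Z^7, C_1 ≅ Z^21, C_2 ≅ Z^14.

Boundary ∂_1: C_1 → C_0 sends each edge [p,q] (with p < q) to q − p. For instance
  ∂af = f − a.
As a 7×21 matrix over Z this has rank 6, with invariant factors (1,1,1,1,1,1).

Boundary ∂_2: C_2 → C_1 acts by ∂[p,q,r] = [q,r] − [p,r] + [p,q]. For instance
  ∂cdg = dg − cg + cd,
  ∂bcf = cf − bf + bc.
As a 21×14 matrix over Z this has rank 13, with invariant factors (1,1,1,1,1,1,1,1,1,1,1,1,1).

Computing H_k = (kernel of ∂_k) / (image of ∂_{k+1}):

  H_0: rank C_0 − rank ∂_1 = 7 − 6 = 1, and the invariant factors of ∂_1 are all 1, so H_0 ≅ Z.

(K is a triangulation of the torus T^2.)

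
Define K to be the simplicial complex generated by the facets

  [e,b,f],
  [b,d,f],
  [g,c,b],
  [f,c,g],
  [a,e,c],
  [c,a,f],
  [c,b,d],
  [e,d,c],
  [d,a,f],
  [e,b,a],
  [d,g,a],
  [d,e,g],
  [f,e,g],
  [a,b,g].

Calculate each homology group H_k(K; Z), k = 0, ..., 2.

H_0 = Z,  H_1 = Z^2,  H_2 = Z.

We work with the vertex ordering a < b < c < d < e < f < g. The simplices of K, each written with vertices in increasing order, are:

  0-simplices (7): a, b, c, d, e, f, g
  1-simplices (21): ab, ac, ad, ae, af, ag, bc, bd, be, bf, bg, cd, ce, cf, cg, de, df, dg, ef, eg, fg
  2-simplices (14): abe, abg, ace, acf, adf, adg, bcd, bcg, bdf, bef, cde, cfg, deg, efg

giving chain groups C_0 ≅ Z^7, C_1 ≅ Z^21, C_2 ≅ Z^14.

Boundary ∂_1: C_1 → C_0 sends each edge [p,q] (with p < q) to q − p. For instance
  ∂ce = e − c.
This gives a 7×21 integer matrix of rank 6; reducing to Smith normal form yields diagonal entries (1,1,1,1,1,1).

Boundary ∂_2: C_2 → C_1 sends each 2-simplex [p,q,r] to [q,r] − [p,r] + [p,q]. For instance
  ∂adg = dg − ag + ad,
  ∂cde = de − ce + cd.
As a 21×14 matrix over Z this has rank 13, with invariant factors (1,1,1,1,1,1,1,1,1,1,1,1,1).

From H_k ≅ ker(∂_k) / im(∂_{k+1}) we obtain:

  H_0: rank C_0 − rank ∂_1 = 7 − 6 = 1, and the invariant factors of ∂_1 are all 1, so H_0 = Z.
  H_1: rank ker ∂_1 − rank ∂_2 = (21 − 6) − 13 = 2, and the invariant factors of ∂_2 are all 1, so H_1 = Z^2.
  H_2: rank ker ∂_2 − rank ∂_3 = (14 − 13) − 0 = 1, and there is no ∂_3, so H_2 = Z.

As a check, the Euler characteristic is 7 − 21 + 14 = 0, which agrees with 1 − 2 + 1 = 0.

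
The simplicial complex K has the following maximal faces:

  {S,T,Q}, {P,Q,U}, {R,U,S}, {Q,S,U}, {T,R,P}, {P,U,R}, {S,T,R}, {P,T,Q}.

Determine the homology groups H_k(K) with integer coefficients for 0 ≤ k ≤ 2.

H_0 = Z,  H_1 = 0,  H_2 = Z.

Fix the vertex order P < Q < R < S < T < U and write every simplex with vertices in increasing order. Then dim K = 2 and the simplices of K are:

  0-simplices (6): P, Q, R, S, T, U
  1-simplices (12): PQ, PR, PT, PU, QS, QT, QU, RS, RT, RU, ST, SU
  2-simplices (8): PQT, PQU, PRT, PRU, QST, QSU, RST, RSU

giving chain groups C_0 ≅ Z^6, C_1 ≅ Z^12, C_2 ≅ Z^8.

∂_1: C_1 → C_0 sends each edge [p,q] (with p < q) to q − p.
As a 6×12 matrix over Z this has rank 5, with invariant factors (1,1,1,1,1).

Boundary ∂_2: C_2 → C_1 acts by ∂[p,q,r] = [q,r] − [p,r] + [p,q]. For instance
  ∂PRU = RU − PU + PR,
  ∂QST = ST − QT + QS.
As a 12×8 matrix over Z this has rank 7, with invariant factors (1,1,1,1,1,1,1).

From H_k ≅ ker(∂_k) / im(∂_{k+1}) we obtain:

  H_0: rank C_0 − rank ∂_1 = 6 − 5 = 1, and the invariant factors of ∂_1 are all 1, so H_0 = Z.
  H_1: rank ker ∂_1 − rank ∂_2 = (12 − 5) − 7 = 0, and the invariant factors of ∂_2 are all 1, so H_1 = 0.
  H_2: rank ker ∂_2 − rank ∂_3 = (8 − 7) − 0 = 1, and there is no ∂_3, so H_2 = Z.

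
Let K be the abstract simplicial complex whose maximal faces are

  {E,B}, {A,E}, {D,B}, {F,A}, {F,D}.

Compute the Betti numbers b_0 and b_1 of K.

b_0 = 1, b_1 = 1.

Fix the vertex order A < B < D < E < F and write every simplex with vertices in increasing order. Then dim K = 1 and the simplices of K are:

  0-simplices (5): A, B, D, E, F
  1-simplices (5): AE, AF, BD, BE, DF

giving chain groups C_0 ≅ Z^5, C_1 ≅ Z^5.

The boundary map ∂_1: C_1 → C_0 sends each edge [p,q] (with p < q) to q − p.
The resulting 5×5 matrix has rank 4, and its Smith normal form has invariant factors (1,1,1,1).

Now H_k = ker ∂_k / im ∂_{k+1}, so:

  H_0: rank C_0 − rank ∂_1 = 5 − 4 = 1, and the invariant factors of ∂_1 are all 1, so H_0 = Z.
  H_1: rank ker ∂_1 − rank ∂_2 = (5 − 4) − 0 = 1, and there is no ∂_2, so H_1 = Z.

(K is a triangulation of the circle S^1.)

Hence the Betti numbers are b_0 = 1, b_1 = 1.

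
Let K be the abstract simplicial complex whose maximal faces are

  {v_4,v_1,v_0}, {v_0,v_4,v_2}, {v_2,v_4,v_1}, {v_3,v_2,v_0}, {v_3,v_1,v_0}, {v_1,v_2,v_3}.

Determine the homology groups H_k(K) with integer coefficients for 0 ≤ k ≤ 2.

H_0 ≅ Z,  H_1 = 0,  H_2 ≅ Z.

Order the vertices as v_0 < v_1 < v_2 < v_3 < v_4. Listing each simplex with vertices in this order, K has dimension 2 with simplices:

  0-simplices (5): [v_0], [v_1], [v_2], [v_3], [v_4]
  1-simplices (9): [v_0,v_1], [v_0,v_2], [v_0,v_3], [v_0,v_4], [v_1,v_2], [v_1,v_3], [v_1,v_4], [v_2,v_3], [v_2,v_4]
  2-simplices (6): [v_0,v_1,v_3], [v_0,v_1,v_4], [v_0,v_2,v_3], [v_0,v_2,v_4], [v_1,v_2,v_3], [v_1,v_2,v_4]

so the chain groups are C_0 ≅ Z^5, C_1 ≅ Z^9, C_2 ≅ Z^6.

∂_1: C_1 → C_0 maps an edge to its endpoints' difference, ∂[p,q] = q − p.
The 5×9 boundary matrix has rank 4 and Smith normal form diag(1,1,1,1).

∂_2: C_2 → C_1 maps a triangle to the signed sum of its edges. For instance
  ∂[v_0,v_1,v_3] = [v_1,v_3] − [v_0,v_3] + [v_0,v_1],
  ∂[v_0,v_1,v_4] = [v_1,v_4] − [v_0,v_4] + [v_0,v_1].
This gives a 9×6 integer matrix of rank 5; reducing to Smith normal form yields diagonal entries (1,1,1,1,1).

From H_k ≅ ker(∂_k) / im(∂_{k+1}) we obtain:

  H_0: rank C_0 − rank ∂_1 = 5 − 4 = 1, and the invariant factors of ∂_1 are all 1, so H_0 = Z.
  H_1: rank ker ∂_1 − rank ∂_2 = (9 − 4) − 5 = 0, and the invariant factors of ∂_2 are all 1, so H_1 = 0.
  H_2: rank ker ∂_2 − rank ∂_3 = (6 − 5) − 0 = 1, and there is no ∂_3, so H_2 = Z.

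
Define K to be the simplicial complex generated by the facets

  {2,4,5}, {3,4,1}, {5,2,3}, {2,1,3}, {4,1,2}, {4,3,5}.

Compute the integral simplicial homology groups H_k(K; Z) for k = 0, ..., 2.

We work with the vertex ordering 1 < 2 < 3 < 4 < 5. The simplices of K, each written with vertices in increasing order, are:

  0-simplices (5): [1], [2], [3], [4], [5]
  1-simplices (9): [1,2], [1,3], [1,4], [2,3], [2,4], [2,5], [3,4], [3,5], [4,5]
  2-simplices (6): [1,2,3], [1,2,4], [1,3,4], [2,3,5], [2,4,5], [3,4,5]

giving chain groups C_0 ≅ Z^5, C_1 ≅ Z^9, C_2 ≅ Z^6.

Boundary ∂_1: C_1 → C_0 sends each edge [p,q] (with p < q) to q − p. For instance
  ∂[3,4] = [4] − [3].
The resulting 5×9 matrix has rank 4, and its Smith normal form has invariant factors (1,1,1,1).

Boundary ∂_2: C_2 → C_1 maps a triangle to the signed sum of its edges. For instance
  ∂[2,4,5] = [4,5] − [2,5] + [2,4],
  ∂[1,3,4] = [3,4] − [1,4] + [1,3].
This gives a 9×6 integer matrix of rank 5; reducing to Smith normal form yields diagonal entries (1,1,1,1,1).

Now H_k = ker ∂_k / im ∂_{k+1}, so:

  H_0: rank C_0 − rank ∂_1 = 5 − 4 = 1, and the invariant factors of ∂_1 are all 1, so H_0 = Z.
  H_1: rank ker ∂_1 − rank ∂_2 = (9 − 4) − 5 = 0, and the invariant factors of ∂_2 are all 1, so H_1 = 0.
  H_2: rank ker ∂_2 − rank ∂_3 = (6 − 5) − 0 = 1, and there is no ∂_3, so H_2 = Z.

As a check, the Euler characteristic is 5 − 9 + 6 = 2, which agrees with 1 − 0 + 1 = 2.
(K is a triangulation of the 2-sphere S^2.)

H_0 ≅ Z,  H_1 = 0,  H_2 ≅ Z.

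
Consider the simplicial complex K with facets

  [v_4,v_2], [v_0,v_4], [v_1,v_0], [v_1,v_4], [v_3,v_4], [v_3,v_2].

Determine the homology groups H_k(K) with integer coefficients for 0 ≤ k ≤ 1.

Take the total order v_0 < v_1 < v_2 < v_3 < v_4 on the vertex set. Then K (dimension 1) consists of the simplices:

  0-simplices (5): [v_0], [v_1], [v_2], [v_3], [v_4]
  1-simplices (6): [v_0,v_1], [v_0,v_4], [v_1,v_4], [v_2,v_3], [v_2,v_4], [v_3,v_4]

giving chain groups C_0 ≅ Z^5, C_1 ≅ Z^6.

Boundary ∂_1: C_1 → C_0 sends each edge [p,q] (with p < q) to q − p.
The resulting 5×6 matrix has rank 4, and its Smith normal form has invariant factors (1,1,1,1).

Reading off H_k = ker ∂_k / im ∂_{k+1}:

  H_0: rank C_0 − rank ∂_1 = 5 − 4 = 1, and the invariant factors of ∂_1 are all 1, so H_0 ≅ Z.
  H_1: rank ker ∂_1 − rank ∂_2 = (6 − 4) − 0 = 2, and there is no ∂_2, so H_1 ≅ Z^2.

H_0 ≅ Z,  H_1 ≅ Z^2.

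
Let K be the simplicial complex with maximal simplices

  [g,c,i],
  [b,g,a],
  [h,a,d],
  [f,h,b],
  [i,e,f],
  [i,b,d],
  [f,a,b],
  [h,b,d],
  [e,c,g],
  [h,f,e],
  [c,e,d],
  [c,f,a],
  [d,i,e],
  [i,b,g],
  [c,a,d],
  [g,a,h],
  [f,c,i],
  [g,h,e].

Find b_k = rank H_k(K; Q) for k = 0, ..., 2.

b_0 = 1, b_1 = 1, b_2 = 0.

Take the total order a < b < c < d < e < f < g < h < i on the vertex set. Then K (dimension 2) consists of the simplices:

  0-simplices (9): a, b, c, d, e, f, g, h, i
  1-simplices (27): ab, ac, ad, af, ag, ah, bd, bf, bg, bh, bi, cd, ce, cf, cg, ci, de, dh, di, ef, eg, eh, ei, fh, fi, gh, gi
  2-simplices (18): abf, abg, acd, acf, adh, agh, bdh, bdi, bfh, bgi, cde, ceg, cfi, cgi, dei, efh, efi, egh

giving chain groups C_0 ≅ Z^9, C_1 ≅ Z^27, C_2 ≅ Z^18.

∂_1: C_1 → C_0 sends each edge [p,q] (with p < q) to q − p. For instance
  ∂ag = g − a.
The 9×27 boundary matrix has rank 8 and Smith normal form diag(1,1,1,1,1,1,1,1).

The boundary map ∂_2: C_2 → C_1 acts by ∂[p,q,r] = [q,r] − [p,r] + [p,q]. For instance
  ∂cfi = fi − ci + cf,
  ∂bdh = dh − bh + bd.
The resulting 27×18 matrix has rank 18, and its Smith normal form has invariant factors (1,1,1,1,1,1,1,1,1,1,1,1,1,1,1,1,1,2).

Now H_k = ker ∂_k / im ∂_{k+1}, so:

  H_0: rank C_0 − rank ∂_1 = 9 − 8 = 1, and the invariant factors of ∂_1 are all 1, so H_0 = Z.
  H_1: rank ker ∂_1 − rank ∂_2 = (27 − 8) − 18 = 1, and ∂_2 has invariant factor 2 > 1, so H_1 = Z ⊕ Z/2.
  H_2: rank ker ∂_2 − rank ∂_3 = (18 − 18) − 0 = 0, and there is no ∂_3, so H_2 = 0.

(K is a triangulation of the Klein bottle.)

Hence the Betti numbers are b_0 = 1, b_1 = 1, b_2 = 0.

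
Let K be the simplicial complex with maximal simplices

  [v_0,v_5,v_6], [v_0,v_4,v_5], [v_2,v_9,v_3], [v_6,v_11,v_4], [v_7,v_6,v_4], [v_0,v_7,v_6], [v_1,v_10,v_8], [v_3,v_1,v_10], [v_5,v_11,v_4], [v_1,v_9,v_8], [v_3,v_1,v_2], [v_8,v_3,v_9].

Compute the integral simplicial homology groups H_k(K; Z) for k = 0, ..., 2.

H_0 ≅ Z^2,  H_1 ≅ Z^2,  H_2 = 0.

Take the total order v_0 < v_1 < v_2 < v_3 < v_4 < v_5 < v_6 < v_7 < v_8 < v_9 < v_10 < v_11 on the vertex set. Then K (dimension 2) consists of the simplices:

  0-simplices (12): [v_0], [v_1], [v_2], [v_3], [v_4], [v_5], [v_6], [v_7], [v_8], [v_9], [v_10], [v_11]
  1-simplices (24): (24 of them)
  2-simplices (12): (12 of them)

Hence C_0 ≅ Z^12, C_1 ≅ Z^24, C_2 ≅ Z^12.

∂_1: C_1 → C_0 sends each edge [p,q] (with p < q) to q − p. For instance
  ∂[v_1,v_3] = [v_3] − [v_1].
As a 12×24 matrix over Z this has rank 10, with invariant factors (1,1,1,1,1,1,1,1,1,1).

Boundary ∂_2: C_2 → C_1 sends each 2-simplex [p,q,r] to [q,r] − [p,r] + [p,q]. For instance
  ∂[v_4,v_5,v_11] = [v_5,v_11] − [v_4,v_11] + [v_4,v_5],
  ∂[v_1,v_2,v_3] = [v_2,v_3] − [v_1,v_3] + [v_1,v_2].
As a 24×12 matrix over Z this has rank 12, with invariant factors (1,1,1,1,1,1,1,1,1,1,1,1).

Now H_k = ker ∂_k / im ∂_{k+1}, so:

  H_0: rank C_0 − rank ∂_1 = 12 − 10 = 2, and the invariant factors of ∂_1 are all 1, so H_0 ≅ Z^2.
  H_1: rank ker ∂_1 − rank ∂_2 = (24 − 10) − 12 = 2, and the invariant factors of ∂_2 are all 1, so H_1 ≅ Z^2.
  H_2: rank ker ∂_2 − rank ∂_3 = (12 − 12) − 0 = 0, and there is no ∂_3, so H_2 ≅ 0.

(K is a triangulation of the disjoint union of the cylinder S^1 x I and the cylinder S^1 x I.)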